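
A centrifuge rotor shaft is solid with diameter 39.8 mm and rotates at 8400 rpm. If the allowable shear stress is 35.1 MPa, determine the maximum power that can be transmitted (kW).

382 kW

J = πd⁴/32 = π(0.0398)⁴/32 = 2.463×10^-7 m⁴.
T_max = τ_allow·J/r = 3.51×10^7 × 2.463×10^-7 / 0.0199 = 434.5 N·m.
ω = 2π·8400/60 = 879.6 rad/s, so P_max = T_max·ω = 3.822×10^5 W.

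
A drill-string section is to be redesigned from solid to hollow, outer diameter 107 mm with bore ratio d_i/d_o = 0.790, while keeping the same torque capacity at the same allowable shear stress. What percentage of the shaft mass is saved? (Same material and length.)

Equal τ_max and T ⇒ the solid shaft needs d_s³ = d_o³(1−k⁴), so d_s = 107·(1−0.790⁴)^(1/3) = 90.77 mm.
Area ratio A_h/A_s = d_o²(1−k²)/d_s² = (1−k²)/(1−k⁴)^(2/3) = 0.5223.
Mass saving = 1 − 0.5223 = 47.8 %.

47.8 %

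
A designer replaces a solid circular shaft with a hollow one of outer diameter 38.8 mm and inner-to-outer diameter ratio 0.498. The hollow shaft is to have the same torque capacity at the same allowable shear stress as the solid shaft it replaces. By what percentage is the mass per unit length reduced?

21.5 %

Equal τ_max and T ⇒ the solid shaft needs d_s³ = d_o³(1−k⁴), so d_s = 38.8·(1−0.498⁴)^(1/3) = 37.99 mm.
Area ratio A_h/A_s = d_o²(1−k²)/d_s² = (1−k²)/(1−k⁴)^(2/3) = 0.7845.
Mass saving = 1 − 0.7845 = 21.5 %.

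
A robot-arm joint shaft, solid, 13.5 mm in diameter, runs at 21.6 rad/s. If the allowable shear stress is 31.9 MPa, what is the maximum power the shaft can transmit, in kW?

0.333 kW

J = πd⁴/32 = π(0.0135)⁴/32 = 3.261×10^-9 m⁴.
T_max = τ_allow·J/r = 3.19×10^7 × 3.261×10^-9 / 0.00675 = 15.41 N·m.
ω = 21.6 rad/s, so P_max = T_max·ω = 332.9 W.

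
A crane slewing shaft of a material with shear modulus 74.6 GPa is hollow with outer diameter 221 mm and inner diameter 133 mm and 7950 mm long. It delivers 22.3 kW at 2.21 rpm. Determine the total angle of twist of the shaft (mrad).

ω = 2π·2.21/60 = 0.2314 rad/s, so T = P/ω = 22.3×10³ / 0.2314 = 96360 N·m.
J = π(d_o⁴ − d_i⁴)/32 = π(0.221⁴ − 0.133⁴)/32 = 2.035×10^-4 m⁴.
θ = T·L/(G·J) = 96360 × 7.95 / (74.6×10⁹ × 2.035×10^-4) = 0.05047 rad.

50.5 mrad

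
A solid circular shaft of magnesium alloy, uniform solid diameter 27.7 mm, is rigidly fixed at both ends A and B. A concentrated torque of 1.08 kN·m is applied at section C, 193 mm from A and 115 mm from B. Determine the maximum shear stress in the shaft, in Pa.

1.62e8 Pa

With uniform GJ and both ends fixed, compatibility θ_AC = θ_CB gives T_A·a = T_B·b, together with T_A + T_B = T₀.
T_A = T₀·b/(a+b) = 1080·115/308.0 = 403.2 N·m; T_B = 676.8 N·m.
τ in each portion: τ_AC = 9.66×10^7 Pa, τ_CB = 1.62×10^8 Pa; maximum is in CB.
τ_max = T_CB·r/J = 676.8·0.0138/5.78×10^-8 = 1.622×10^8 Pa.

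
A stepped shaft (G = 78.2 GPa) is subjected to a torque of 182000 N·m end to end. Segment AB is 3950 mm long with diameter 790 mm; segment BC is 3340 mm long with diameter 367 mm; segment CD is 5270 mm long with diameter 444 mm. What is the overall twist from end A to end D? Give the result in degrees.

J_AB = π(0.790)⁴/32 = 0.0382 m⁴; J_BC = π(0.367)⁴/32 = 1.78×10^-3 m⁴; J_CD = π(0.444)⁴/32 = 3.82×10^-3 m⁴.
θ = (T/G)·Σ L_i/J_i = (182000/78.2×10⁹)·(3.95/0.0382 + 3.34/1.78×10^-3 + 5.27/3.82×10^-3) = 7.820×10^-3 rad.

0.448°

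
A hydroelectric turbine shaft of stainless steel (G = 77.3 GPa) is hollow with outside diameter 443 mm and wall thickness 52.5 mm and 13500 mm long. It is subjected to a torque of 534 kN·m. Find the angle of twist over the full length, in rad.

J = π(d_o⁴ − d_i⁴)/32 = π(0.443⁴ − 0.338⁴)/32 = 2.500×10^-3 m⁴.
θ = T·L/(G·J) = 534000 × 13.5 / (77.3×10⁹ × 2.500×10^-3) = 0.03731 rad.

0.0373 rad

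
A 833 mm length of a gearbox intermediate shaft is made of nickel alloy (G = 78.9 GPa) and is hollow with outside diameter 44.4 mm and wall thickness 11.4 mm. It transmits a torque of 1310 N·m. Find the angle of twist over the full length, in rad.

J = π(d_o⁴ − d_i⁴)/32 = π(0.0444⁴ − 0.0216⁴)/32 = 3.602×10^-7 m⁴.
θ = T·L/(G·J) = 1310 × 0.833 / (78.9×10⁹ × 3.602×10^-7) = 0.03840 rad.

0.0384 rad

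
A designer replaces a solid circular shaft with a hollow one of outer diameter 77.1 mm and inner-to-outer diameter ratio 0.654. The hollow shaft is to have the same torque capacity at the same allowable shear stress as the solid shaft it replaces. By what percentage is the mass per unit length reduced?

34.5 %

Equal τ_max and T ⇒ the solid shaft needs d_s³ = d_o³(1−k⁴), so d_s = 77.1·(1−0.654⁴)^(1/3) = 72.08 mm.
Area ratio A_h/A_s = d_o²(1−k²)/d_s² = (1−k²)/(1−k⁴)^(2/3) = 0.6548.
Mass saving = 1 − 0.6548 = 34.5 %.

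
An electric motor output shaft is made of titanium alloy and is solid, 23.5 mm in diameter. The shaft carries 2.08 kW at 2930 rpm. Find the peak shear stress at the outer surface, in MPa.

ω = 2π·2930/60 = 306.8 rad/s, so T = P/ω = 2.08×10³ / 306.8 = 6.779 N·m.
J = πd⁴/32 = π(0.0235)⁴/32 = 2.994×10^-8 m⁴.
τ_max = T·r/J = 6.779 × 0.0118 / 2.994×10^-8 = 2.660×10^6 Pa.

2.66 MPa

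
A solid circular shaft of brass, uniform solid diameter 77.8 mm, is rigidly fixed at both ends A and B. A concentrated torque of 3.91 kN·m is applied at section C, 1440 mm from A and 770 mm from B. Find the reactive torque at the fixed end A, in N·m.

1360 N·m

With uniform GJ and both ends fixed, compatibility θ_AC = θ_CB gives T_A·a = T_B·b, together with T_A + T_B = T₀.
T_A = T₀·b/(a+b) = 3910·770/2210 = 1362 N·m; T_B = 2548 N·m.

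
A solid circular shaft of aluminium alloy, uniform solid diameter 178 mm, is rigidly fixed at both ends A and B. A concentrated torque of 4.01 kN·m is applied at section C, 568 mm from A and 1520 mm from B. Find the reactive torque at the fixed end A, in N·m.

With uniform GJ and both ends fixed, compatibility θ_AC = θ_CB gives T_A·a = T_B·b, together with T_A + T_B = T₀.
T_A = T₀·b/(a+b) = 4010·1520/2088 = 2919 N·m; T_B = 1091 N·m.

2920 N·m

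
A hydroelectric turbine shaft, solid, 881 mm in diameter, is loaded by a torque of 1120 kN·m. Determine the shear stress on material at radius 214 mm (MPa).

J = πd⁴/32 = π(0.881)⁴/32 = 0.05914 m⁴.
Shear stress varies linearly with radius: τ = T·r/J = 1.120e6 × 0.214 / 0.05914 = 4.053×10^6 Pa.

4.05 MPa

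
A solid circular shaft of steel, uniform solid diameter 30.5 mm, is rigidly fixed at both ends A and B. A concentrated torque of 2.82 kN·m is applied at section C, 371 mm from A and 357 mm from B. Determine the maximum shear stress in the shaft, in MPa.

258 MPa

With uniform GJ and both ends fixed, compatibility θ_AC = θ_CB gives T_A·a = T_B·b, together with T_A + T_B = T₀.
T_A = T₀·b/(a+b) = 2820·357/728.0 = 1383 N·m; T_B = 1437 N·m.
τ in each portion: τ_AC = 2.48×10^8 Pa, τ_CB = 2.58×10^8 Pa; maximum is in CB.
τ_max = T_CB·r/J = 1437·0.0152/8.50×10^-8 = 2.580×10^8 Pa.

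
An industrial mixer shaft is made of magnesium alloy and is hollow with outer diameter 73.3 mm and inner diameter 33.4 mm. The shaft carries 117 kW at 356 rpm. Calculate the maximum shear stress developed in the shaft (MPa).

42.4 MPa

ω = 2π·356/60 = 37.28 rad/s, so T = P/ω = 117×10³ / 37.28 = 3138 N·m.
J = π(d_o⁴ − d_i⁴)/32 = π(0.0733⁴ − 0.0334⁴)/32 = 2.712×10^-6 m⁴.
τ_max = T·r/J = 3138 × 0.0367 / 2.712×10^-6 = 4.241×10^7 Pa.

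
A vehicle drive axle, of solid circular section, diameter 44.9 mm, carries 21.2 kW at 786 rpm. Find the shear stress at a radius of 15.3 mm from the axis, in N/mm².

ω = 2π·786/60 = 82.31 rad/s, so T = P/ω = 21.2×10³ / 82.31 = 257.6 N·m.
J = πd⁴/32 = π(0.0449)⁴/32 = 3.990×10^-7 m⁴.
Shear stress varies linearly with radius: τ = T·r/J = 257.6 × 0.0153 / 3.990×10^-7 = 9.876×10^6 Pa.

9.88 N/mm²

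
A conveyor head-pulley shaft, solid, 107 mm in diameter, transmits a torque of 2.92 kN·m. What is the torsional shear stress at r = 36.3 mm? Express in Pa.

8.24e6 Pa

J = πd⁴/32 = π(0.107)⁴/32 = 1.287×10^-5 m⁴.
Shear stress varies linearly with radius: τ = T·r/J = 2920 × 0.0363 / 1.287×10^-5 = 8.237×10^6 Pa.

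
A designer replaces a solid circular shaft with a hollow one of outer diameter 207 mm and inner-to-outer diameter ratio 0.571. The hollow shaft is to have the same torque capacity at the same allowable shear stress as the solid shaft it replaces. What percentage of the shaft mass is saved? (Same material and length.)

Equal τ_max and T ⇒ the solid shaft needs d_s³ = d_o³(1−k⁴), so d_s = 207·(1−0.571⁴)^(1/3) = 199.4 mm.
Area ratio A_h/A_s = d_o²(1−k²)/d_s² = (1−k²)/(1−k⁴)^(2/3) = 0.7264.
Mass saving = 1 − 0.7264 = 27.4 %.

27.4 %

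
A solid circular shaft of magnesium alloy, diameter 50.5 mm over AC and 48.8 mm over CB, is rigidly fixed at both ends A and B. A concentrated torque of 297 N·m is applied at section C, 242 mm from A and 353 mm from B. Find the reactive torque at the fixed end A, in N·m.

Compatibility: T_A·a/J_AC = T_B·b/J_CB with T_A + T_B = T₀.
J_AC = 6.39×10^-7 m⁴, J_CB = 5.57×10^-7 m⁴, so T_A = T₀·(J_AC/a)/((J_AC/a)+(J_CB/b)) = 185.9 N·m, T_B = 111.1 N·m.

186 N·m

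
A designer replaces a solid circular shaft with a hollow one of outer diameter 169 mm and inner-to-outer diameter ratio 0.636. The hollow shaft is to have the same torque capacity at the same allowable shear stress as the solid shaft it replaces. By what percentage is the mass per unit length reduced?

Equal τ_max and T ⇒ the solid shaft needs d_s³ = d_o³(1−k⁴), so d_s = 169·(1−0.636⁴)^(1/3) = 159.2 mm.
Area ratio A_h/A_s = d_o²(1−k²)/d_s² = (1−k²)/(1−k⁴)^(2/3) = 0.6708.
Mass saving = 1 − 0.6708 = 32.9 %.

32.9 %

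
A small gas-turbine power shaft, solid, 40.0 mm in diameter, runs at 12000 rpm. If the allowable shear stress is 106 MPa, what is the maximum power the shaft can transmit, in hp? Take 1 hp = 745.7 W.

J = πd⁴/32 = π(0.0400)⁴/32 = 2.513×10^-7 m⁴.
T_max = τ_allow·J/r = 1.06×10^8 × 2.513×10^-7 / 0.0200 = 1332 N·m.
ω = 2π·12000/60 = 1257 rad/s, so P_max = T_max·ω = 1.674×10^6 W.

2240 hp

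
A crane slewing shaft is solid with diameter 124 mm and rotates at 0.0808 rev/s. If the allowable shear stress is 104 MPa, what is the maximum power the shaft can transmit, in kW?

19.8 kW

J = πd⁴/32 = π(0.124)⁴/32 = 2.321×10^-5 m⁴.
T_max = τ_allow·J/r = 1.04×10^8 × 2.321×10^-5 / 0.0620 = 38930 N·m.
ω = 2π·0.0808 = 0.5077 rad/s, so P_max = T_max·ω = 1.977×10^4 W.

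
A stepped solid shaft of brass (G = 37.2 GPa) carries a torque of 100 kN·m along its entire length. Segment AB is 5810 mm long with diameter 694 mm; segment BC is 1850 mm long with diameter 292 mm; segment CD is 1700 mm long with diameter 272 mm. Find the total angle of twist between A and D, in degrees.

0.926°

J_AB = π(0.694)⁴/32 = 0.0228 m⁴; J_BC = π(0.292)⁴/32 = 7.14×10^-4 m⁴; J_CD = π(0.272)⁴/32 = 5.37×10^-4 m⁴.
θ = (T/G)·Σ L_i/J_i = (100000/37.2×10⁹)·(5.81/0.0228 + 1.85/7.14×10^-4 + 1.70/5.37×10^-4) = 0.01616 rad.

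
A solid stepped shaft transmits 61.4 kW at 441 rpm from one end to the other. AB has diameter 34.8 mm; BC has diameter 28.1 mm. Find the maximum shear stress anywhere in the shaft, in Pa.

3.05e8 Pa

ω = 2π·441/60 = 46.18 rad/s, so T = P/ω = 61.4×10³ / 46.18 = 1330 N·m.
Under the same torque, τ_max = 16T/(πd³) is largest where d is smallest — segment BC (d = 28.1 mm).
τ_max = 16·1330/(π·(0.0281)³) = 3.052×10^8 Pa.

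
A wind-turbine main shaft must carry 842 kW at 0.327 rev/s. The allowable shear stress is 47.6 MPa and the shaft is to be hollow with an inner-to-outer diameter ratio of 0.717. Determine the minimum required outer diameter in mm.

ω = 2π·0.327 = 2.055 rad/s, so T = P/ω = 842×10³ / 2.055 = 409800 N·m.
For a hollow shaft with d_i/d_o = 0.717: τ_max = 16T/(π d_o³ (1−k⁴)), so d_o = [16T/(π τ_allow (1−k⁴))]^(1/3) = [16·409800/(π·4.76×10^7·0.7357)]^(1/3) = 0.3906 m.

391 mm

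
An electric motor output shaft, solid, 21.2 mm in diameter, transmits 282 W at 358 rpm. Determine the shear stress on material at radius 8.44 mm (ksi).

0.464 ksi

ω = 2π·358/60 = 37.49 rad/s, so T = P/ω = 282 / 37.49 = 7.522 N·m.
J = πd⁴/32 = π(0.0212)⁴/32 = 1.983×10^-8 m⁴.
Shear stress varies linearly with radius: τ = T·r/J = 7.522 × 0.00844 / 1.983×10^-8 = 3.201×10^6 Pa.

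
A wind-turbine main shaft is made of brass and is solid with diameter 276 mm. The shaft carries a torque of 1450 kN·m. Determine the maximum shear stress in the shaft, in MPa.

J = πd⁴/32 = π(0.276)⁴/32 = 5.697×10^-4 m⁴.
τ_max = T·r/J = 1.450e6 × 0.138 / 5.697×10^-4 = 3.512×10^8 Pa.

351 MPa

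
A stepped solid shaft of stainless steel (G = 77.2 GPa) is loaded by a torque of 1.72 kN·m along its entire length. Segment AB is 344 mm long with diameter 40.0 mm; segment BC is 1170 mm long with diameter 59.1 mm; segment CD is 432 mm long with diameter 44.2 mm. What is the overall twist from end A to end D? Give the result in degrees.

4.47°

J_AB = π(0.0400)⁴/32 = 2.51×10^-7 m⁴; J_BC = π(0.0591)⁴/32 = 1.20×10^-6 m⁴; J_CD = π(0.0442)⁴/32 = 3.75×10^-7 m⁴.
θ = (T/G)·Σ L_i/J_i = (1720/77.2×10⁹)·(0.344/2.51×10^-7 + 1.17/1.20×10^-6 + 0.432/3.75×10^-7) = 0.07795 rad.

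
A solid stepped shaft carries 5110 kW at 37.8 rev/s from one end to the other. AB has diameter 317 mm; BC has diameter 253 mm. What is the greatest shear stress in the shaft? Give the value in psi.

ω = 2π·37.8 = 237.5 rad/s, so T = P/ω = 5110×10³ / 237.5 = 21520 N·m.
Under the same torque, τ_max = 16T/(πd³) is largest where d is smallest — segment BC (d = 253 mm).
τ_max = 16·21520/(π·(0.253)³) = 6.766×10^6 Pa.

981 psi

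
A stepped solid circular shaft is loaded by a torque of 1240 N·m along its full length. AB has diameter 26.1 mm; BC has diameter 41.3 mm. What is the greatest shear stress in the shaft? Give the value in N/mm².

Under the same torque, τ_max = 16T/(πd³) is largest where d is smallest — segment AB (d = 26.1 mm).
τ_max = 16·1240/(π·(0.0261)³) = 3.552×10^8 Pa.

355 N/mm²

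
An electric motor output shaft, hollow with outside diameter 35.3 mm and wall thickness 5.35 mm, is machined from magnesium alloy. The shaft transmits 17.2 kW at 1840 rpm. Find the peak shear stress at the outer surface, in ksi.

1.96 ksi

ω = 2π·1840/60 = 192.7 rad/s, so T = P/ω = 17.2×10³ / 192.7 = 89.27 N·m.
J = π(d_o⁴ − d_i⁴)/32 = π(0.0353⁴ − 0.0246⁴)/32 = 1.165×10^-7 m⁴.
τ_max = T·r/J = 89.27 × 0.0176 / 1.165×10^-7 = 1.353×10^7 Pa.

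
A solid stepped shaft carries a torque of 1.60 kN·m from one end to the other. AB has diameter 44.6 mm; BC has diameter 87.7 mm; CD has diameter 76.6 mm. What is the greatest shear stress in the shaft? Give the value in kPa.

Under the same torque, τ_max = 16T/(πd³) is largest where d is smallest — segment AB (d = 44.6 mm).
τ_max = 16·1600/(π·(0.0446)³) = 9.185×10^7 Pa.

91900 kPa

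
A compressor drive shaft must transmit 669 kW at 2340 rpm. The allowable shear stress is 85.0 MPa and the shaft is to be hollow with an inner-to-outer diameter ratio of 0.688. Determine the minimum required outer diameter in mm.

59.5 mm

ω = 2π·2340/60 = 245.0 rad/s, so T = P/ω = 669×10³ / 245.0 = 2730 N·m.
For a hollow shaft with d_i/d_o = 0.688: τ_max = 16T/(π d_o³ (1−k⁴)), so d_o = [16T/(π τ_allow (1−k⁴))]^(1/3) = [16·2730/(π·8.50×10^7·0.7759)]^(1/3) = 0.05952 m.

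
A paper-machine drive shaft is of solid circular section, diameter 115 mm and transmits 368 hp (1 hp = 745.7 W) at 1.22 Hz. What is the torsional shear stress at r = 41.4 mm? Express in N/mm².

ω = 2π·1.22 = 7.665 rad/s, so T = P/ω = 368×745.7 / 7.665 = 35800 N·m.
J = πd⁴/32 = π(0.115)⁴/32 = 1.717×10^-5 m⁴.
Shear stress varies linearly with radius: τ = T·r/J = 35800 × 0.0414 / 1.717×10^-5 = 8.631×10^7 Pa.

86.3 N/mm²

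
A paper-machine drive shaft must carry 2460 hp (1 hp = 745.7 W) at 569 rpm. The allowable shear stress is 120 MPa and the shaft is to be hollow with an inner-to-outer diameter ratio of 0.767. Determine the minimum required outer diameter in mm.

ω = 2π·569/60 = 59.59 rad/s, so T = P/ω = 2460×745.7 / 59.59 = 30790 N·m.
For a hollow shaft with d_i/d_o = 0.767: τ_max = 16T/(π d_o³ (1−k⁴)), so d_o = [16T/(π τ_allow (1−k⁴))]^(1/3) = [16·30790/(π·1.20×10^8·0.6539)]^(1/3) = 0.1260 m.

126 mm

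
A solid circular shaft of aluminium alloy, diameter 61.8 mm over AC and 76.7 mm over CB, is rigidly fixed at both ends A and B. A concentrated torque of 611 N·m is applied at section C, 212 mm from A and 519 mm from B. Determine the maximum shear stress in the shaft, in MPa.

6.70 MPa

Compatibility: T_A·a/J_AC = T_B·b/J_CB with T_A + T_B = T₀.
J_AC = 1.43×10^-6 m⁴, J_CB = 3.40×10^-6 m⁴, so T_A = T₀·(J_AC/a)/((J_AC/a)+(J_CB/b)) = 310.3 N·m, T_B = 300.7 N·m.
τ in each portion: τ_AC = 6.70×10^6 Pa, τ_CB = 3.39×10^6 Pa; maximum is in AC.
τ_max = T_AC·r/J = 310.3·0.0309/1.43×10^-6 = 6.695×10^6 Pa.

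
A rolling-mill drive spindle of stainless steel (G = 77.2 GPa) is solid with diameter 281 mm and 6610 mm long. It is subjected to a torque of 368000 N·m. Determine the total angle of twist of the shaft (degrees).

2.95°

J = πd⁴/32 = π(0.281)⁴/32 = 6.121×10^-4 m⁴.
θ = T·L/(G·J) = 368000 × 6.61 / (77.2×10⁹ × 6.121×10^-4) = 0.05148 rad.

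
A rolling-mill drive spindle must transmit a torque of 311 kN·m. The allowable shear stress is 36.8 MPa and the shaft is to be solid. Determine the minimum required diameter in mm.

350 mm

For a solid shaft τ_max = 16T/(πd³), so d = (16T/(π τ_allow))^(1/3) = (16·311000/(π·3.68×10^7))^(1/3) = 0.3505 m.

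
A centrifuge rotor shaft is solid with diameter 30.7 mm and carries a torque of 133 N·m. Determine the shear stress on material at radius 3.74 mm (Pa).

J = πd⁴/32 = π(0.0307)⁴/32 = 8.721×10^-8 m⁴.
Shear stress varies linearly with radius: τ = T·r/J = 133.0 × 0.00374 / 8.721×10^-8 = 5.704×10^6 Pa.

5.70e6 Pa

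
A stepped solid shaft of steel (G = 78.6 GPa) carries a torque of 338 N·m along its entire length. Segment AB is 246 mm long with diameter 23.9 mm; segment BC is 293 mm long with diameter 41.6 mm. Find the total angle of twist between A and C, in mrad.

J_AB = π(0.0239)⁴/32 = 3.20×10^-8 m⁴; J_BC = π(0.0416)⁴/32 = 2.94×10^-7 m⁴.
θ = (T/G)·Σ L_i/J_i = (338.0/78.6×10⁹)·(0.246/3.20×10^-8 + 0.293/2.94×10^-7) = 0.03731 rad.

37.3 mrad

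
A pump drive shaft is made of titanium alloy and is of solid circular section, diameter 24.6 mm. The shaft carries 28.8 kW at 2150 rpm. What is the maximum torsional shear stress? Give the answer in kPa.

43800 kPa

ω = 2π·2150/60 = 225.1 rad/s, so T = P/ω = 28.8×10³ / 225.1 = 127.9 N·m.
J = πd⁴/32 = π(0.0246)⁴/32 = 3.595×10^-8 m⁴.
τ_max = T·r/J = 127.9 × 0.0123 / 3.595×10^-8 = 4.376×10^7 Pa.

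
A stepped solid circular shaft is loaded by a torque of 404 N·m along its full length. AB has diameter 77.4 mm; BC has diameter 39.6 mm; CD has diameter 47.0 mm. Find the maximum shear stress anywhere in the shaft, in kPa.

33100 kPa

Under the same torque, τ_max = 16T/(πd³) is largest where d is smallest — segment BC (d = 39.6 mm).
τ_max = 16·404.0/(π·(0.0396)³) = 3.313×10^7 Pa.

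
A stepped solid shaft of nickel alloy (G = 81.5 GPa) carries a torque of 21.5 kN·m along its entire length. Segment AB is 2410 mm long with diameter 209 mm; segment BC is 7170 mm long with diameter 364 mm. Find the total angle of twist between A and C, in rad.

0.00449 rad

J_AB = π(0.209)⁴/32 = 1.87×10^-4 m⁴; J_BC = π(0.364)⁴/32 = 1.72×10^-3 m⁴.
θ = (T/G)·Σ L_i/J_i = (21500/81.5×10⁹)·(2.41/1.87×10^-4 + 7.17/1.72×10^-3) = 4.491×10^-3 rad.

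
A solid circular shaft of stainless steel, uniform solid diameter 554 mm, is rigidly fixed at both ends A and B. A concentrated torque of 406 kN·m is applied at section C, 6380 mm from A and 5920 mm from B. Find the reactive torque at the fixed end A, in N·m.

With uniform GJ and both ends fixed, compatibility θ_AC = θ_CB gives T_A·a = T_B·b, together with T_A + T_B = T₀.
T_A = T₀·b/(a+b) = 406000·5920/12300 = 195400 N·m; T_B = 210600 N·m.

195000 N·m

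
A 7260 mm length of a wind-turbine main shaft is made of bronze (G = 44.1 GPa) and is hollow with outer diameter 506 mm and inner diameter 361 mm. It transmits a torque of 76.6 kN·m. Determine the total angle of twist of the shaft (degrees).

0.152°

J = π(d_o⁴ − d_i⁴)/32 = π(0.506⁴ − 0.361⁴)/32 = 4.768×10^-3 m⁴.
θ = T·L/(G·J) = 76600 × 7.26 / (44.1×10⁹ × 4.768×10^-3) = 2.645×10^-3 rad.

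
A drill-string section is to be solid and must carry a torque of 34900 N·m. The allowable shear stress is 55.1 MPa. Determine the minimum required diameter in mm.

148 mm

For a solid shaft τ_max = 16T/(πd³), so d = (16T/(π τ_allow))^(1/3) = (16·34900/(π·5.51×10^7))^(1/3) = 0.1478 m.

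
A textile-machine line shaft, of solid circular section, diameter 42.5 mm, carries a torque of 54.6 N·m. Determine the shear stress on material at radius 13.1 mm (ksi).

0.324 ksi

J = πd⁴/32 = π(0.0425)⁴/32 = 3.203×10^-7 m⁴.
Shear stress varies linearly with radius: τ = T·r/J = 54.60 × 0.0131 / 3.203×10^-7 = 2.233×10^6 Pa.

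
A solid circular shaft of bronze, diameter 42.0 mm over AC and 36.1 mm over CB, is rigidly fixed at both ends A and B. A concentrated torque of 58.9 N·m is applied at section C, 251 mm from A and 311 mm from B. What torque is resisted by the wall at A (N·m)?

Compatibility: T_A·a/J_AC = T_B·b/J_CB with T_A + T_B = T₀.
J_AC = 3.05×10^-7 m⁴, J_CB = 1.67×10^-7 m⁴, so T_A = T₀·(J_AC/a)/((J_AC/a)+(J_CB/b)) = 40.89 N·m, T_B = 18.01 N·m.

40.9 N·m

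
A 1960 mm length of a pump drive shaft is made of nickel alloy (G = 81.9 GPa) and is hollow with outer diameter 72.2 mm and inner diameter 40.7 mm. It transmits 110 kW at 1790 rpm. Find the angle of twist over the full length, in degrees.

ω = 2π·1790/60 = 187.4 rad/s, so T = P/ω = 110×10³ / 187.4 = 586.8 N·m.
J = π(d_o⁴ − d_i⁴)/32 = π(0.0722⁴ − 0.0407⁴)/32 = 2.398×10^-6 m⁴.
θ = T·L/(G·J) = 586.8 × 1.96 / (81.9×10⁹ × 2.398×10^-6) = 5.856×10^-3 rad.

0.335°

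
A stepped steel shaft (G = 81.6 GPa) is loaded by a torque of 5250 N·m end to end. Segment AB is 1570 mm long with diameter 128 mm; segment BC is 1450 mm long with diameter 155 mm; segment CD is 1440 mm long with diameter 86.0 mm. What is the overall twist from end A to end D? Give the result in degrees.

1.30°

J_AB = π(0.128)⁴/32 = 2.64×10^-5 m⁴; J_BC = π(0.155)⁴/32 = 5.67×10^-5 m⁴; J_CD = π(0.0860)⁴/32 = 5.37×10^-6 m⁴.
θ = (T/G)·Σ L_i/J_i = (5250/81.6×10⁹)·(1.57/2.64×10^-5 + 1.45/5.67×10^-5 + 1.44/5.37×10^-6) = 0.02273 rad.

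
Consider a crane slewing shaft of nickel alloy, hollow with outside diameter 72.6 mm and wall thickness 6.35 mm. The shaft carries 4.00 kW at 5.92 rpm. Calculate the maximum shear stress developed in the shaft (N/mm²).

ω = 2π·5.92/60 = 0.6199 rad/s, so T = P/ω = 4.00×10³ / 0.6199 = 6452 N·m.
J = π(d_o⁴ − d_i⁴)/32 = π(0.0726⁴ − 0.0599⁴)/32 = 1.464×10^-6 m⁴.
τ_max = T·r/J = 6452 × 0.0363 / 1.464×10^-6 = 1.600×10^8 Pa.

160 N/mm²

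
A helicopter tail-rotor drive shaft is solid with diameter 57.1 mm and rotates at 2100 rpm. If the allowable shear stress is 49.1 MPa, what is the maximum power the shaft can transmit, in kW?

J = πd⁴/32 = π(0.0571)⁴/32 = 1.044×10^-6 m⁴.
T_max = τ_allow·J/r = 4.91×10^7 × 1.044×10^-6 / 0.0285 = 1795 N·m.
ω = 2π·2100/60 = 219.9 rad/s, so P_max = T_max·ω = 3.947×10^5 W.

395 kW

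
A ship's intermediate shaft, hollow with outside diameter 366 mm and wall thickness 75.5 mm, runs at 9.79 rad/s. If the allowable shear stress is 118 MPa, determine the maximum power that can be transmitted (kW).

J = π(d_o⁴ − d_i⁴)/32 = π(0.366⁴ − 0.215⁴)/32 = 1.552×10^-3 m⁴.
T_max = τ_allow·J/r = 1.18×10^8 × 1.552×10^-3 / 0.183 = 1.001e6 N·m.
ω = 9.79 rad/s, so P_max = T_max·ω = 9.797×10^6 W.

9800 kW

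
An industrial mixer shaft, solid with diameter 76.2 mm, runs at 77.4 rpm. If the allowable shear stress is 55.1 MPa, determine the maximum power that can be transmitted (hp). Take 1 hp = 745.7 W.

52.0 hp

J = πd⁴/32 = π(0.0762)⁴/32 = 3.310×10^-6 m⁴.
T_max = τ_allow·J/r = 5.51×10^7 × 3.310×10^-6 / 0.0381 = 4787 N·m.
ω = 2π·77.4/60 = 8.105 rad/s, so P_max = T_max·ω = 3.880×10^4 W.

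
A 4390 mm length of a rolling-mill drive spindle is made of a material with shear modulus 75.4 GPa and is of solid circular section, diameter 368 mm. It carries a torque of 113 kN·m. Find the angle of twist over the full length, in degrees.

J = πd⁴/32 = π(0.368)⁴/32 = 1.800×10^-3 m⁴.
θ = T·L/(G·J) = 113000 × 4.39 / (75.4×10⁹ × 1.800×10^-3) = 3.654×10^-3 rad.

0.209°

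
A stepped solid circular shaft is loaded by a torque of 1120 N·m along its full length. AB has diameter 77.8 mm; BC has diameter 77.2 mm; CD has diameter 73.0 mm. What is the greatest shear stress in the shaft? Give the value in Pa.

Under the same torque, τ_max = 16T/(πd³) is largest where d is smallest — segment CD (d = 73.0 mm).
τ_max = 16·1120/(π·(0.0730)³) = 1.466×10^7 Pa.

1.47e7 Pa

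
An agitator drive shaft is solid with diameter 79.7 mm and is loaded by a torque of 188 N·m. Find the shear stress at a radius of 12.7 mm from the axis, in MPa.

0.603 MPa

J = πd⁴/32 = π(0.0797)⁴/32 = 3.961×10^-6 m⁴.
Shear stress varies linearly with radius: τ = T·r/J = 188.0 × 0.0127 / 3.961×10^-6 = 6.027×10^5 Pa.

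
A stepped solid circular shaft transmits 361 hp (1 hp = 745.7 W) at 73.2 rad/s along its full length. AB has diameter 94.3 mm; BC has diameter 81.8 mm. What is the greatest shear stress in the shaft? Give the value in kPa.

ω = 73.2 rad/s, so T = P/ω = 361×745.7 / 73.20 = 3678 N·m.
Under the same torque, τ_max = 16T/(πd³) is largest where d is smallest — segment BC (d = 81.8 mm).
τ_max = 16·3678/(π·(0.0818)³) = 3.422×10^7 Pa.

34200 kPa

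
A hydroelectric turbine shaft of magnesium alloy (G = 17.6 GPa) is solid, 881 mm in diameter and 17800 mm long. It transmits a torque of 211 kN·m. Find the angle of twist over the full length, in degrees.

J = πd⁴/32 = π(0.881)⁴/32 = 0.05914 m⁴.
θ = T·L/(G·J) = 211000 × 17.8 / (17.6×10⁹ × 0.05914) = 3.608×10^-3 rad.

0.207°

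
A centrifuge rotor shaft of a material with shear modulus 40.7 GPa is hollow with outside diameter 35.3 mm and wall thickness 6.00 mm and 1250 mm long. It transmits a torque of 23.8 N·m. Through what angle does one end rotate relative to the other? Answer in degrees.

J = π(d_o⁴ − d_i⁴)/32 = π(0.0353⁴ − 0.0233⁴)/32 = 1.235×10^-7 m⁴.
θ = T·L/(G·J) = 23.80 × 1.25 / (40.7×10⁹ × 1.235×10^-7) = 5.918×10^-3 rad.

0.339°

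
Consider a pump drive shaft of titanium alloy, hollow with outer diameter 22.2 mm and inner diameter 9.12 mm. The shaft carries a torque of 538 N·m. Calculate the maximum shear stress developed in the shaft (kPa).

J = π(d_o⁴ − d_i⁴)/32 = π(0.0222⁴ − 0.00912⁴)/32 = 2.317×10^-8 m⁴.
τ_max = T·r/J = 538.0 × 0.0111 / 2.317×10^-8 = 2.578×10^8 Pa.

258000 kPa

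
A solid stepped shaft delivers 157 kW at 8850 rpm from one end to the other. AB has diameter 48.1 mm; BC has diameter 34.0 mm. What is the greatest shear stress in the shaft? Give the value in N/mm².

22.0 N/mm²

ω = 2π·8850/60 = 926.8 rad/s, so T = P/ω = 157×10³ / 926.8 = 169.4 N·m.
Under the same torque, τ_max = 16T/(πd³) is largest where d is smallest — segment BC (d = 34.0 mm).
τ_max = 16·169.4/(π·(0.0340)³) = 2.195×10^7 Pa.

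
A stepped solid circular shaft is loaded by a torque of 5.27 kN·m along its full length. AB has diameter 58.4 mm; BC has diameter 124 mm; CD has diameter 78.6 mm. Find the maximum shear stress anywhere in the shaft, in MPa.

135 MPa

Under the same torque, τ_max = 16T/(πd³) is largest where d is smallest — segment AB (d = 58.4 mm).
τ_max = 16·5270/(π·(0.0584)³) = 1.348×10^8 Pa.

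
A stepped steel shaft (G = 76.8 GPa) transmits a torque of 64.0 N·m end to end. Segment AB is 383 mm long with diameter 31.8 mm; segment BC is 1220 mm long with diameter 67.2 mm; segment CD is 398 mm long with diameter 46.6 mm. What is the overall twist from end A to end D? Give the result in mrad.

J_AB = π(0.0318)⁴/32 = 1.00×10^-7 m⁴; J_BC = π(0.0672)⁴/32 = 2.00×10^-6 m⁴; J_CD = π(0.0466)⁴/32 = 4.63×10^-7 m⁴.
θ = (T/G)·Σ L_i/J_i = (64.00/76.8×10⁹)·(0.383/1.00×10^-7 + 1.22/2.00×10^-6 + 0.398/4.63×10^-7) = 4.403×10^-3 rad.

4.40 mrad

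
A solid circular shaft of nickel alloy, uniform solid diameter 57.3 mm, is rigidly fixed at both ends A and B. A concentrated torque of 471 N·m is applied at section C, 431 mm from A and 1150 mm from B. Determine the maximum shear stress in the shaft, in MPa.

9.27 MPa

With uniform GJ and both ends fixed, compatibility θ_AC = θ_CB gives T_A·a = T_B·b, together with T_A + T_B = T₀.
T_A = T₀·b/(a+b) = 471.0·1150/1581 = 342.6 N·m; T_B = 128.4 N·m.
τ in each portion: τ_AC = 9.27×10^6 Pa, τ_CB = 3.48×10^6 Pa; maximum is in AC.
τ_max = T_AC·r/J = 342.6·0.0286/1.06×10^-6 = 9.275×10^6 Pa.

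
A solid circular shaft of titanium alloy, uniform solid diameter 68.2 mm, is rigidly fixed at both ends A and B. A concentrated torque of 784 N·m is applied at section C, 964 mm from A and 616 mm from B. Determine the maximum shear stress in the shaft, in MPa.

7.68 MPa

With uniform GJ and both ends fixed, compatibility θ_AC = θ_CB gives T_A·a = T_B·b, together with T_A + T_B = T₀.
T_A = T₀·b/(a+b) = 784.0·616/1580 = 305.7 N·m; T_B = 478.3 N·m.
τ in each portion: τ_AC = 4.91×10^6 Pa, τ_CB = 7.68×10^6 Pa; maximum is in CB.
τ_max = T_CB·r/J = 478.3·0.0341/2.12×10^-6 = 7.680×10^6 Pa.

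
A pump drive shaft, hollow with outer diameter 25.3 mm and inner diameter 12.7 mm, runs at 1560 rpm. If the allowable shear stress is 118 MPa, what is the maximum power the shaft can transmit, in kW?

J = π(d_o⁴ − d_i⁴)/32 = π(0.0253⁴ − 0.0127⁴)/32 = 3.767×10^-8 m⁴.
T_max = τ_allow·J/r = 1.18×10^8 × 3.767×10^-8 / 0.0126 = 351.4 N·m.
ω = 2π·1560/60 = 163.4 rad/s, so P_max = T_max·ω = 5.740×10^4 W.

57.4 kW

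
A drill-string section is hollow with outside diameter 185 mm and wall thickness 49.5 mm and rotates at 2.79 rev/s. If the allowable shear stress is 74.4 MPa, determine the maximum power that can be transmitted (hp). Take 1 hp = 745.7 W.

2070 hp

J = π(d_o⁴ − d_i⁴)/32 = π(0.185⁴ − 0.0860⁴)/32 = 1.096×10^-4 m⁴.
T_max = τ_allow·J/r = 7.44×10^7 × 1.096×10^-4 / 0.0925 = 88180 N·m.
ω = 2π·2.79 = 17.53 rad/s, so P_max = T_max·ω = 1.546×10^6 W.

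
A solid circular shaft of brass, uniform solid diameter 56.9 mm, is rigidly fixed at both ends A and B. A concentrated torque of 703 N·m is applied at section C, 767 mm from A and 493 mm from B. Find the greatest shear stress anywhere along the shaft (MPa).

With uniform GJ and both ends fixed, compatibility θ_AC = θ_CB gives T_A·a = T_B·b, together with T_A + T_B = T₀.
T_A = T₀·b/(a+b) = 703.0·493/1260 = 275.1 N·m; T_B = 427.9 N·m.
τ in each portion: τ_AC = 7.60×10^6 Pa, τ_CB = 1.18×10^7 Pa; maximum is in CB.
τ_max = T_CB·r/J = 427.9·0.0284/1.03×10^-6 = 1.183×10^7 Pa.

11.8 MPa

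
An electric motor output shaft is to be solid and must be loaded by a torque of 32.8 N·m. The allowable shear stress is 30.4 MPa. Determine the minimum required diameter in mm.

17.6 mm

For a solid shaft τ_max = 16T/(πd³), so d = (16T/(π τ_allow))^(1/3) = (16·32.80/(π·3.04×10^7))^(1/3) = 0.01765 m.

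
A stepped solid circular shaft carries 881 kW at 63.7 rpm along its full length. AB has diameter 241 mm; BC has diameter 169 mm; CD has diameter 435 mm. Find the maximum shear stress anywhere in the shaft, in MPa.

ω = 2π·63.7/60 = 6.671 rad/s, so T = P/ω = 881×10³ / 6.671 = 132100 N·m.
Under the same torque, τ_max = 16T/(πd³) is largest where d is smallest — segment BC (d = 169 mm).
τ_max = 16·132100/(π·(0.169)³) = 1.394×10^8 Pa.

139 MPa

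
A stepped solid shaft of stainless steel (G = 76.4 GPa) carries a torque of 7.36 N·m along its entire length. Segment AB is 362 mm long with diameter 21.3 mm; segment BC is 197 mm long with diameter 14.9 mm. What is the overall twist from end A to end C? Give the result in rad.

0.00565 rad

J_AB = π(0.0213)⁴/32 = 2.02×10^-8 m⁴; J_BC = π(0.0149)⁴/32 = 4.84×10^-9 m⁴.
θ = (T/G)·Σ L_i/J_i = (7.360/76.4×10⁹)·(0.362/2.02×10^-8 + 0.197/4.84×10^-9) = 5.648×10^-3 rad.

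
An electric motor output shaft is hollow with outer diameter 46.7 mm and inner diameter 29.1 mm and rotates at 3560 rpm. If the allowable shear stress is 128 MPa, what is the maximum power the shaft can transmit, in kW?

810 kW

J = π(d_o⁴ − d_i⁴)/32 = π(0.0467⁴ − 0.0291⁴)/32 = 3.965×10^-7 m⁴.
T_max = τ_allow·J/r = 1.28×10^8 × 3.965×10^-7 / 0.0234 = 2174 N·m.
ω = 2π·3560/60 = 372.8 rad/s, so P_max = T_max·ω = 8.104×10^5 W.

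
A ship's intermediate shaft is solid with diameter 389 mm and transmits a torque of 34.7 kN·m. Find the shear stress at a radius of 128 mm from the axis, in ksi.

J = πd⁴/32 = π(0.389)⁴/32 = 2.248×10^-3 m⁴.
Shear stress varies linearly with radius: τ = T·r/J = 34700 × 0.128 / 2.248×10^-3 = 1.976×10^6 Pa.

0.287 ksi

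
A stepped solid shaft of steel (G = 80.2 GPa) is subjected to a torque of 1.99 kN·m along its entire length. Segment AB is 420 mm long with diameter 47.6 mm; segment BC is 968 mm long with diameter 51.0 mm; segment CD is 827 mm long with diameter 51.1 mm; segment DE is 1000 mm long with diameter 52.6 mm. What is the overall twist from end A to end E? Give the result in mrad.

121 mrad

J_AB = π(0.0476)⁴/32 = 5.04×10^-7 m⁴; J_BC = π(0.0510)⁴/32 = 6.64×10^-7 m⁴; J_CD = π(0.0511)⁴/32 = 6.69×10^-7 m⁴; J_DE = π(0.0526)⁴/32 = 7.52×10^-7 m⁴.
θ = (T/G)·Σ L_i/J_i = (1990/80.2×10⁹)·(0.420/5.04×10^-7 + 0.968/6.64×10^-7 + 0.827/6.69×10^-7 + 1.00/7.52×10^-7) = 0.1205 rad.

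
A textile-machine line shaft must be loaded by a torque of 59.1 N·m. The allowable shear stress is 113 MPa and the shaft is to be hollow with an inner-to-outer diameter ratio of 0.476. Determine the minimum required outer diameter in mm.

For a hollow shaft with d_i/d_o = 0.476: τ_max = 16T/(π d_o³ (1−k⁴)), so d_o = [16T/(π τ_allow (1−k⁴))]^(1/3) = [16·59.10/(π·1.13×10^8·0.9487)]^(1/3) = 0.01411 m.

14.1 mm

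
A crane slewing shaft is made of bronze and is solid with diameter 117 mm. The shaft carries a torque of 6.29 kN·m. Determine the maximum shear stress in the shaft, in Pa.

J = πd⁴/32 = π(0.117)⁴/32 = 1.840×10^-5 m⁴.
τ_max = T·r/J = 6290 × 0.0585 / 1.840×10^-5 = 2.000×10^7 Pa.

2.00e7 Pa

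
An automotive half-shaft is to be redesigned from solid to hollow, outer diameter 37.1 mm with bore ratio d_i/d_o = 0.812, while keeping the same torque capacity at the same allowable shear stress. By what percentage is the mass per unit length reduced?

50.2 %

Equal τ_max and T ⇒ the solid shaft needs d_s³ = d_o³(1−k⁴), so d_s = 37.1·(1−0.812⁴)^(1/3) = 30.68 mm.
Area ratio A_h/A_s = d_o²(1−k²)/d_s² = (1−k²)/(1−k⁴)^(2/3) = 0.4983.
Mass saving = 1 − 0.4983 = 50.2 %.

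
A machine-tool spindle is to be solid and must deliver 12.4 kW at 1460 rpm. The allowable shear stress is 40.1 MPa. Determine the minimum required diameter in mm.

21.8 mm

ω = 2π·1460/60 = 152.9 rad/s, so T = P/ω = 12.4×10³ / 152.9 = 81.10 N·m.
For a solid shaft τ_max = 16T/(πd³), so d = (16T/(π τ_allow))^(1/3) = (16·81.10/(π·4.01×10^7))^(1/3) = 0.02176 m.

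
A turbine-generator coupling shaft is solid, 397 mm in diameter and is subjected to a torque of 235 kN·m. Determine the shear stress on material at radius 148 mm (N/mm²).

14.3 N/mm²

J = πd⁴/32 = π(0.397)⁴/32 = 2.439×10^-3 m⁴.
Shear stress varies linearly with radius: τ = T·r/J = 235000 × 0.148 / 2.439×10^-3 = 1.426×10^7 Pa.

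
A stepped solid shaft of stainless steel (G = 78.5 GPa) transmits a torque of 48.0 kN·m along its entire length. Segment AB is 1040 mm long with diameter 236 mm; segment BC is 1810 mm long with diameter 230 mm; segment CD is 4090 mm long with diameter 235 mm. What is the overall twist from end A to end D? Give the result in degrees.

0.829°

J_AB = π(0.236)⁴/32 = 3.05×10^-4 m⁴; J_BC = π(0.230)⁴/32 = 2.75×10^-4 m⁴; J_CD = π(0.235)⁴/32 = 2.99×10^-4 m⁴.
θ = (T/G)·Σ L_i/J_i = (48000/78.5×10⁹)·(1.04/3.05×10^-4 + 1.81/2.75×10^-4 + 4.09/2.99×10^-4) = 0.01447 rad.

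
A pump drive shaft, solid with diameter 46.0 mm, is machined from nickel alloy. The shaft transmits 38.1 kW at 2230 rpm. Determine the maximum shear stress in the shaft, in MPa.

8.54 MPa

ω = 2π·2230/60 = 233.5 rad/s, so T = P/ω = 38.1×10³ / 233.5 = 163.2 N·m.
J = πd⁴/32 = π(0.0460)⁴/32 = 4.396×10^-7 m⁴.
τ_max = T·r/J = 163.2 × 0.0230 / 4.396×10^-7 = 8.537×10^6 Pa.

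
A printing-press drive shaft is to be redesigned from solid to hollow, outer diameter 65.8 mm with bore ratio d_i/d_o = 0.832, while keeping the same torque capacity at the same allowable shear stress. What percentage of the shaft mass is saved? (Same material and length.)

Equal τ_max and T ⇒ the solid shaft needs d_s³ = d_o³(1−k⁴), so d_s = 65.8·(1−0.832⁴)^(1/3) = 52.94 mm.
Area ratio A_h/A_s = d_o²(1−k²)/d_s² = (1−k²)/(1−k⁴)^(2/3) = 0.4755.
Mass saving = 1 − 0.4755 = 52.5 %.

52.5 %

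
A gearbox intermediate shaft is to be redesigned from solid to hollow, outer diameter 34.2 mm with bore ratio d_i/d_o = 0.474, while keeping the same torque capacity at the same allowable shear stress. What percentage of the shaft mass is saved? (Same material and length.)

19.7 %

Equal τ_max and T ⇒ the solid shaft needs d_s³ = d_o³(1−k⁴), so d_s = 34.2·(1−0.474⁴)^(1/3) = 33.61 mm.
Area ratio A_h/A_s = d_o²(1−k²)/d_s² = (1−k²)/(1−k⁴)^(2/3) = 0.8026.
Mass saving = 1 − 0.8026 = 19.7 %.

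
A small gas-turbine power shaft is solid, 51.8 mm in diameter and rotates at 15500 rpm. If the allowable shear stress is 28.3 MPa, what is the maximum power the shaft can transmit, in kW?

1250 kW

J = πd⁴/32 = π(0.0518)⁴/32 = 7.068×10^-7 m⁴.
T_max = τ_allow·J/r = 2.83×10^7 × 7.068×10^-7 / 0.0259 = 772.3 N·m.
ω = 2π·15500/60 = 1623 rad/s, so P_max = T_max·ω = 1.254×10^6 W.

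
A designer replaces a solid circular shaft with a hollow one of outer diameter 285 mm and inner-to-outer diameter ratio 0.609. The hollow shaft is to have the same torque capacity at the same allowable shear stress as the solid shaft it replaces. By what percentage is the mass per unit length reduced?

Equal τ_max and T ⇒ the solid shaft needs d_s³ = d_o³(1−k⁴), so d_s = 285·(1−0.609⁴)^(1/3) = 271.3 mm.
Area ratio A_h/A_s = d_o²(1−k²)/d_s² = (1−k²)/(1−k⁴)^(2/3) = 0.6943.
Mass saving = 1 − 0.6943 = 30.6 %.

30.6 %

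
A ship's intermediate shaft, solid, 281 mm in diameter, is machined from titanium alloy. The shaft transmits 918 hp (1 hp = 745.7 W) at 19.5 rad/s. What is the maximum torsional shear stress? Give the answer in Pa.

8.06e6 Pa

ω = 19.5 rad/s, so T = P/ω = 918×745.7 / 19.50 = 35110 N·m.
J = πd⁴/32 = π(0.281)⁴/32 = 6.121×10^-4 m⁴.
τ_max = T·r/J = 35110 × 0.141 / 6.121×10^-4 = 8.058×10^6 Pa.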